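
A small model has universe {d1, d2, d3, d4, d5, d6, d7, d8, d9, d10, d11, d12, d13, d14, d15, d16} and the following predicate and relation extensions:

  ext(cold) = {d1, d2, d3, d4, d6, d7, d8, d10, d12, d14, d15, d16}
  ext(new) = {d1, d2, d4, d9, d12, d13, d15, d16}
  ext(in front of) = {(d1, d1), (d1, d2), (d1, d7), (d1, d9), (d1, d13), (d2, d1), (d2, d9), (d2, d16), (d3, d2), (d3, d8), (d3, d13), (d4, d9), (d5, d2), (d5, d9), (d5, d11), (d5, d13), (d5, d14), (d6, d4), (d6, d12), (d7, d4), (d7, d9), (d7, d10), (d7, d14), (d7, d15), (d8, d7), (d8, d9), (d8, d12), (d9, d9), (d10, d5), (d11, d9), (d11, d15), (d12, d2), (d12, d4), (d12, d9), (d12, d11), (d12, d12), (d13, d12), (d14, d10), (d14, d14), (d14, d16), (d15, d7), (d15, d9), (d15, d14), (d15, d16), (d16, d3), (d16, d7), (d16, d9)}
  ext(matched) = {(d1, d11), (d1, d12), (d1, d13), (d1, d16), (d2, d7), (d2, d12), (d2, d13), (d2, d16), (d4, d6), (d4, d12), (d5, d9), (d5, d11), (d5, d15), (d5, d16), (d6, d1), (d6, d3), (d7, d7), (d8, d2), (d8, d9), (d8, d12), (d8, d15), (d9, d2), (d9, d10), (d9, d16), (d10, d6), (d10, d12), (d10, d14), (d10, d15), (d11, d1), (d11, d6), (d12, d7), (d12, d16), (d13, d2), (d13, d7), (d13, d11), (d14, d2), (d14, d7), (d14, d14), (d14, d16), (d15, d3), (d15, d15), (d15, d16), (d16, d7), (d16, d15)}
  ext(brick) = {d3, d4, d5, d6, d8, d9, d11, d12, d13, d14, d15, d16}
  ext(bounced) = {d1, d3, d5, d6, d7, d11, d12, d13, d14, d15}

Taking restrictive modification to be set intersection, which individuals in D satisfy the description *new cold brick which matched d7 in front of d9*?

{d12, d16}

⟦which matched d7⟧ = {x : ⟨x, d7⟩ ∈ ⟦matched⟧} = {d2, d7, d12, d13, d14, d16}
⟦in front of d9⟧ = {x : ⟨x, d9⟩ ∈ ⟦in front of⟧} = {d1, d2, d4, d5, d7, d8, d9, d11, d12, d15, d16}
⟦brick⟧ = {d3, d4, d5, d6, d8, d9, d11, d12, d13, d14, d15, d16}
… ∩ ⟦which matched d7⟧ = {d3, d4, d5, d6, d8, d9, d11, d12, d13, d14, d15, d16} ∩ {d2, d7, d12, d13, d14, d16} = {d12, d13, d14, d16}
… ∩ ⟦in front of d9⟧ = {d12, d13, d14, d16} ∩ {d1, d2, d4, d5, d7, d8, d9, d11, d12, d15, d16} = {d12, d16}
… ∩ ⟦new⟧ = {d12, d16} ∩ {d1, d2, d4, d9, d12, d13, d15, d16} = {d12, d16}
… ∩ ⟦cold⟧ = {d12, d16} ∩ {d1, d2, d3, d4, d6, d7, d8, d10, d12, d14, d15, d16} = {d12, d16}
So ⟦new cold brick which matched d7 in front of d9⟧ = {d12, d16}.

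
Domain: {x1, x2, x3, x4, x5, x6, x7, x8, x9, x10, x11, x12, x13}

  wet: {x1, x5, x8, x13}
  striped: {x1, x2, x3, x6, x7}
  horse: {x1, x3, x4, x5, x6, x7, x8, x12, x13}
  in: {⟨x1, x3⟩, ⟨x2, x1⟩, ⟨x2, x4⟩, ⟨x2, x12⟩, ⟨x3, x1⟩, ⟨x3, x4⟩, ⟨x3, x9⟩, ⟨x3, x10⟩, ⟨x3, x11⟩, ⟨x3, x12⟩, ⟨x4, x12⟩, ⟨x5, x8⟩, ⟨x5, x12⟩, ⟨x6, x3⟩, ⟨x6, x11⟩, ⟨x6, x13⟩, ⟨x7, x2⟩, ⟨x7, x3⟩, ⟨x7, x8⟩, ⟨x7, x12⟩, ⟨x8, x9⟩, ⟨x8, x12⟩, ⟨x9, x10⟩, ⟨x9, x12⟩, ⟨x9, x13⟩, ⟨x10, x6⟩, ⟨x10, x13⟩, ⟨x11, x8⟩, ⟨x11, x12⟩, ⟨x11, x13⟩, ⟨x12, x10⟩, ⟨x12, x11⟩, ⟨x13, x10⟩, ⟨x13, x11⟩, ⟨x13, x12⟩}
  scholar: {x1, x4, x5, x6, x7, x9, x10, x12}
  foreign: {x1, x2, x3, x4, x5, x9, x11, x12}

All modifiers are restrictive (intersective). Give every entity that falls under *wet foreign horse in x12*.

⟦in x12⟧ = {x : ⟨x, x12⟩ ∈ ⟦in⟧} = {x2, x3, x4, x5, x7, x8, x9, x11, x13}
⟦horse⟧ = {x1, x3, x4, x5, x6, x7, x8, x12, x13}
… ∩ ⟦in x12⟧ = {x1, x3, x4, x5, x6, x7, x8, x12, x13} ∩ {x2, x3, x4, x5, x7, x8, x9, x11, x13} = {x3, x4, x5, x7, x8, x13}
… ∩ ⟦wet⟧ = {x3, x4, x5, x7, x8, x13} ∩ {x1, x5, x8, x13} = {x5, x8, x13}
… ∩ ⟦foreign⟧ = {x5, x8, x13} ∩ {x1, x2, x3, x4, x5, x9, x11, x12} = {x5}
So ⟦wet foreign horse in x12⟧ = {x5}.

{x5}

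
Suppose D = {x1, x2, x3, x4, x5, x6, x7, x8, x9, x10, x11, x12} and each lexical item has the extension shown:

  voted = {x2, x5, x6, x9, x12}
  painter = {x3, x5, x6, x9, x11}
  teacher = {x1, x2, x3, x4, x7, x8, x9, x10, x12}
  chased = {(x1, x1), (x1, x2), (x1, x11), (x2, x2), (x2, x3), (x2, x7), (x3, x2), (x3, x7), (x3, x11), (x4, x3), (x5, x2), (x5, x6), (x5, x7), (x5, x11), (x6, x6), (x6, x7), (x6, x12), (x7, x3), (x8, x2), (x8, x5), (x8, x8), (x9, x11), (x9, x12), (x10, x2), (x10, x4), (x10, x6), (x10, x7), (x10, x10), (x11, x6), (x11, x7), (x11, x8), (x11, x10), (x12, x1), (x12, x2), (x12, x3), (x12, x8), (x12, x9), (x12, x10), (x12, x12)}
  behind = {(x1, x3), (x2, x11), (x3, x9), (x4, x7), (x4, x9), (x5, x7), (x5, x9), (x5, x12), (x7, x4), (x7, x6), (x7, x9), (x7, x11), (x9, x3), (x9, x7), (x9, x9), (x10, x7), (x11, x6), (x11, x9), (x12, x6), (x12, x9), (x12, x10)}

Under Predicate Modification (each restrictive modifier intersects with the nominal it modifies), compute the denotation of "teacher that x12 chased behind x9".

⟦that x12 chased⟧ = {x : ⟨x12, x⟩ ∈ ⟦chased⟧} = {x1, x2, x3, x8, x9, x10, x12}
⟦behind x9⟧ = {x : ⟨x, x9⟩ ∈ ⟦behind⟧} = {x3, x4, x5, x7, x9, x11, x12}
⟦teacher⟧ = {x1, x2, x3, x4, x7, x8, x9, x10, x12}
… ∩ ⟦that x12 chased⟧ = {x1, x2, x3, x4, x7, x8, x9, x10, x12} ∩ {x1, x2, x3, x8, x9, x10, x12} = {x1, x2, x3, x8, x9, x10, x12}
… ∩ ⟦behind x9⟧ = {x1, x2, x3, x8, x9, x10, x12} ∩ {x3, x4, x5, x7, x9, x11, x12} = {x3, x9, x12}
So ⟦teacher that x12 chased behind x9⟧ = {x3, x9, x12}.

{x3, x9, x12}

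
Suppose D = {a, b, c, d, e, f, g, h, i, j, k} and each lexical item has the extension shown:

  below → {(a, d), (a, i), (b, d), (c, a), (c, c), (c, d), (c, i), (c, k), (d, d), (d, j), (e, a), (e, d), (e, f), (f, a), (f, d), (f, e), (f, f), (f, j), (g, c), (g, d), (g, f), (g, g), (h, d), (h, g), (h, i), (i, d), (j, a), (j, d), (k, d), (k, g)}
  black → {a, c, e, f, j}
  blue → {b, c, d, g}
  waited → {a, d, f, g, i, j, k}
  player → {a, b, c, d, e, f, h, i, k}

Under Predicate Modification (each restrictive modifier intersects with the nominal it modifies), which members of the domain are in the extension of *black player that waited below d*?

⟦that waited⟧ = ⟦waited⟧ = {a, d, f, g, i, j, k}
⟦below d⟧ = {x : ⟨x, d⟩ ∈ ⟦below⟧} = {a, b, c, d, e, f, g, h, i, j, k}
⟦player⟧ = {a, b, c, d, e, f, h, i, k}
… ∩ ⟦that waited⟧ = {a, b, c, d, e, f, h, i, k} ∩ {a, d, f, g, i, j, k} = {a, d, f, i, k}
… ∩ ⟦below d⟧ = {a, d, f, i, k} ∩ {a, b, c, d, e, f, g, h, i, j, k} = {a, d, f, i, k}
… ∩ ⟦black⟧ = {a, d, f, i, k} ∩ {a, c, e, f, j} = {a, f}
So ⟦black player that waited below d⟧ = {a, f}.

{a, f}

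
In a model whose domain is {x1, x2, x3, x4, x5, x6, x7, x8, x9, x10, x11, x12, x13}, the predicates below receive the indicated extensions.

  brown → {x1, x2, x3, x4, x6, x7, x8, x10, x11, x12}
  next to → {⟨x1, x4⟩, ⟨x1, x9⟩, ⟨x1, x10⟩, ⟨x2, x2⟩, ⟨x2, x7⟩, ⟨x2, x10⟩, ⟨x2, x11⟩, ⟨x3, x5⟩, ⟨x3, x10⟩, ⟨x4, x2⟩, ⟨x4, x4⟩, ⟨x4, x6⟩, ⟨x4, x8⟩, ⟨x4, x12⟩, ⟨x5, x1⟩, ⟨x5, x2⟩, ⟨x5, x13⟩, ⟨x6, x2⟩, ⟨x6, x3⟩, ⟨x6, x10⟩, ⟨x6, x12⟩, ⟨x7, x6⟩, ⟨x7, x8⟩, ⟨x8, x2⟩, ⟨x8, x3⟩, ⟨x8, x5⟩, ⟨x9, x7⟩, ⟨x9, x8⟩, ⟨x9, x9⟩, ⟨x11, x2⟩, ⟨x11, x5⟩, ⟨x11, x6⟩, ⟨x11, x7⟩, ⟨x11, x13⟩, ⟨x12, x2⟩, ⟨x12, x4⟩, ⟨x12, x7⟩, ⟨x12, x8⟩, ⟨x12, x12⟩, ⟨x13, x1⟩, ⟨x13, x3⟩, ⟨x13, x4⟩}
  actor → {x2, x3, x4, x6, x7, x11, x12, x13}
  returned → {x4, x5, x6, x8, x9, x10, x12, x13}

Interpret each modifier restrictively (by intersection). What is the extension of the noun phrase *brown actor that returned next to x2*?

{x4, x6, x12}

⟦that returned⟧ = ⟦returned⟧ = {x4, x5, x6, x8, x9, x10, x12, x13}
⟦next to x2⟧ = {x : ⟨x, x2⟩ ∈ ⟦next to⟧} = {x2, x4, x5, x6, x8, x11, x12}
⟦actor⟧ = {x2, x3, x4, x6, x7, x11, x12, x13}
… ∩ ⟦that returned⟧ = {x2, x3, x4, x6, x7, x11, x12, x13} ∩ {x4, x5, x6, x8, x9, x10, x12, x13} = {x4, x6, x12, x13}
… ∩ ⟦next to x2⟧ = {x4, x6, x12, x13} ∩ {x2, x4, x5, x6, x8, x11, x12} = {x4, x6, x12}
… ∩ ⟦brown⟧ = {x4, x6, x12} ∩ {x1, x2, x3, x4, x6, x7, x8, x10, x11, x12} = {x4, x6, x12}
So ⟦brown actor that returned next to x2⟧ = {x4, x6, x12}.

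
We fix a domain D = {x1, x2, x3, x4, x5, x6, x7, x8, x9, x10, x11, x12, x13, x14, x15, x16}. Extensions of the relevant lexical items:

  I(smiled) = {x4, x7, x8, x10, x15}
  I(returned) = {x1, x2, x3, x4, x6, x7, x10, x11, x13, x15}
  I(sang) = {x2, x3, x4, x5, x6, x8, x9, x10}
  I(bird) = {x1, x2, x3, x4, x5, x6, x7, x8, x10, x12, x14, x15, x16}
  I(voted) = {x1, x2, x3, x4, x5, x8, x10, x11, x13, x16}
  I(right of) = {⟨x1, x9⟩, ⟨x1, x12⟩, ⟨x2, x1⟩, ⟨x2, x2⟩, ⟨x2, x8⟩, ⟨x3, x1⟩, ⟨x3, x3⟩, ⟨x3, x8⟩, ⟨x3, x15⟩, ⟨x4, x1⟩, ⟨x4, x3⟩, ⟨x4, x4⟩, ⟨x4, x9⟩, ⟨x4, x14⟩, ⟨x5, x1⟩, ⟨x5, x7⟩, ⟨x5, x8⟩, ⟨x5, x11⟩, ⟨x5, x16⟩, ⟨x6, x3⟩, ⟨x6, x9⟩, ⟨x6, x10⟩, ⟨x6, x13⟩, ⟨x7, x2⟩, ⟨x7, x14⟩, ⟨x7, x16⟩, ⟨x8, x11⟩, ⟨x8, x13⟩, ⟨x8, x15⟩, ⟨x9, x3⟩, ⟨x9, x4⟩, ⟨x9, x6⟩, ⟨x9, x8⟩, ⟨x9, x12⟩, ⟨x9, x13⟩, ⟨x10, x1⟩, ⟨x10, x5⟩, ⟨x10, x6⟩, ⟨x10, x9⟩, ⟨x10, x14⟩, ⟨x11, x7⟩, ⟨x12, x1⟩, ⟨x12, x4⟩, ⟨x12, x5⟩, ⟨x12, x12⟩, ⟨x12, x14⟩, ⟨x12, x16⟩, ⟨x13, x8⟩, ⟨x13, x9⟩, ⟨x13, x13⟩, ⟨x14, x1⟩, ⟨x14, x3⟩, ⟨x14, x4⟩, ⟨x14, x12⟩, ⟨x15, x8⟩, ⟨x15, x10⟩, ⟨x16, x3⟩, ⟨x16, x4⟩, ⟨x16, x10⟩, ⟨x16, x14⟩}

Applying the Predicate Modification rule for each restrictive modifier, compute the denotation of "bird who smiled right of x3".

⟦who smiled⟧ = ⟦smiled⟧ = {x4, x7, x8, x10, x15}
⟦right of x3⟧ = {x : ⟨x, x3⟩ ∈ ⟦right of⟧} = {x3, x4, x6, x9, x14, x16}
⟦bird⟧ = {x1, x2, x3, x4, x5, x6, x7, x8, x10, x12, x14, x15, x16}
… ∩ ⟦who smiled⟧ = {x1, x2, x3, x4, x5, x6, x7, x8, x10, x12, x14, x15, x16} ∩ {x4, x7, x8, x10, x15} = {x4, x7, x8, x10, x15}
… ∩ ⟦right of x3⟧ = {x4, x7, x8, x10, x15} ∩ {x3, x4, x6, x9, x14, x16} = {x4}
So ⟦bird who smiled right of x3⟧ = {x4}.

{x4}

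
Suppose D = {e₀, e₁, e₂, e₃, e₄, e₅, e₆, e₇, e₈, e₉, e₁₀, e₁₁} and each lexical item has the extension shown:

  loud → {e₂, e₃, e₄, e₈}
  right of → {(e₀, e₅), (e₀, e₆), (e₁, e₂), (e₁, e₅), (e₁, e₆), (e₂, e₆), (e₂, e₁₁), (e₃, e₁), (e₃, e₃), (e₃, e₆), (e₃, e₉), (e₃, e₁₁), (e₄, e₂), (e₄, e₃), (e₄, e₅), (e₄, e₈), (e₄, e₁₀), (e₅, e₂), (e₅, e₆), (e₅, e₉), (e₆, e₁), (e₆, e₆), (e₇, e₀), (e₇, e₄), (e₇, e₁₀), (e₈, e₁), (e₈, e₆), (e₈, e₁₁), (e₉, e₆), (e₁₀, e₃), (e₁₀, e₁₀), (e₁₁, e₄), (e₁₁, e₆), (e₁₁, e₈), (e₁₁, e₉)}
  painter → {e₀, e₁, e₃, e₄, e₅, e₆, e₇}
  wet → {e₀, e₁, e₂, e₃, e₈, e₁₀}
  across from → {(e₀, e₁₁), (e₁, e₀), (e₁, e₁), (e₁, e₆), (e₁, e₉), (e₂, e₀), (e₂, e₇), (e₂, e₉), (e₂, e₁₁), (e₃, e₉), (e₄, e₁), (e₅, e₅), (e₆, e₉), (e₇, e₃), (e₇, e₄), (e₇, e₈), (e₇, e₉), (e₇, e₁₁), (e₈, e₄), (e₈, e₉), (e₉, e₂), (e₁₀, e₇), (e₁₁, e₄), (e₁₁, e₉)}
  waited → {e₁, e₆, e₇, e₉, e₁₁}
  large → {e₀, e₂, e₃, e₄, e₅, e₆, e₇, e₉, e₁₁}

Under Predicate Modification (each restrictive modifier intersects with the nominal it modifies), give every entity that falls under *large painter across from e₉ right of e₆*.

{e₃, e₆}

⟦across from e₉⟧ = {x : ⟨x, e₉⟩ ∈ ⟦across from⟧} = {e₁, e₂, e₃, e₆, e₇, e₈, e₁₁}
⟦right of e₆⟧ = {x : ⟨x, e₆⟩ ∈ ⟦right of⟧} = {e₀, e₁, e₂, e₃, e₅, e₆, e₈, e₉, e₁₁}
⟦painter⟧ = {e₀, e₁, e₃, e₄, e₅, e₆, e₇}
… ∩ ⟦across from e₉⟧ = {e₀, e₁, e₃, e₄, e₅, e₆, e₇} ∩ {e₁, e₂, e₃, e₆, e₇, e₈, e₁₁} = {e₁, e₃, e₆, e₇}
… ∩ ⟦right of e₆⟧ = {e₁, e₃, e₆, e₇} ∩ {e₀, e₁, e₂, e₃, e₅, e₆, e₈, e₉, e₁₁} = {e₁, e₃, e₆}
… ∩ ⟦large⟧ = {e₁, e₃, e₆} ∩ {e₀, e₂, e₃, e₄, e₅, e₆, e₇, e₉, e₁₁} = {e₃, e₆}
So ⟦large painter across from e₉ right of e₆⟧ = {e₃, e₆}.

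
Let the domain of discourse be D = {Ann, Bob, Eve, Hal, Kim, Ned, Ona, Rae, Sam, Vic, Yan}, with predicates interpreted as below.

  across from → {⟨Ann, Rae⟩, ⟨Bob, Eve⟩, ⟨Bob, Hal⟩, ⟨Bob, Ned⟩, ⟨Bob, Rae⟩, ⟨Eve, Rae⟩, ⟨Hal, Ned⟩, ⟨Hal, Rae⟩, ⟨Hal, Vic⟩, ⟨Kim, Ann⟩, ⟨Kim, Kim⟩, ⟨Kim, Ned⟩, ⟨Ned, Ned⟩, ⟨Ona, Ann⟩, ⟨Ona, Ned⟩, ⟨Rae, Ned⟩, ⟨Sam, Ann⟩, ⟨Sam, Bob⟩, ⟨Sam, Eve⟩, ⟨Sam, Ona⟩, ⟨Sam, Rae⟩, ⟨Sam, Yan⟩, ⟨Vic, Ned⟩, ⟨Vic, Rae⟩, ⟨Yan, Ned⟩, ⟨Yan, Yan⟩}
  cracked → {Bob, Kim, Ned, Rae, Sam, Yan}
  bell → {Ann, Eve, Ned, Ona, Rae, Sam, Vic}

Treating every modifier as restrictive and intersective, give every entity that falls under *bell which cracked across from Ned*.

⟦which cracked⟧ = ⟦cracked⟧ = {Bob, Kim, Ned, Rae, Sam, Yan}
⟦across from Ned⟧ = {x : ⟨x, Ned⟩ ∈ ⟦across from⟧} = {Bob, Hal, Kim, Ned, Ona, Rae, Vic, Yan}
⟦bell⟧ = {Ann, Eve, Ned, Ona, Rae, Sam, Vic}
… ∩ ⟦which cracked⟧ = {Ann, Eve, Ned, Ona, Rae, Sam, Vic} ∩ {Bob, Kim, Ned, Rae, Sam, Yan} = {Ned, Rae, Sam}
… ∩ ⟦across from Ned⟧ = {Ned, Rae, Sam} ∩ {Bob, Hal, Kim, Ned, Ona, Rae, Vic, Yan} = {Ned, Rae}
So ⟦bell which cracked across from Ned⟧ = {Ned, Rae}.

{Ned, Rae}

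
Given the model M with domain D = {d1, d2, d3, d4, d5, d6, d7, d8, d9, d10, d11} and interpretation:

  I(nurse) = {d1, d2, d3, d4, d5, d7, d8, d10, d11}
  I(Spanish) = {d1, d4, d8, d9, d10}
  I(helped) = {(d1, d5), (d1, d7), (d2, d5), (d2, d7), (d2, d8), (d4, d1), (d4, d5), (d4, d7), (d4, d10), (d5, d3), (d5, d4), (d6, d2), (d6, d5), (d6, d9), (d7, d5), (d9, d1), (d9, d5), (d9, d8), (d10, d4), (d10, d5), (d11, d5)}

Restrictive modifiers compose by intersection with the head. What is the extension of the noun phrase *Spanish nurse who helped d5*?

⟦who helped d5⟧ = {x : ⟨x, d5⟩ ∈ ⟦helped⟧} = {d1, d2, d4, d6, d7, d9, d10, d11}
⟦nurse⟧ = {d1, d2, d3, d4, d5, d7, d8, d10, d11}
… ∩ ⟦who helped d5⟧ = {d1, d2, d3, d4, d5, d7, d8, d10, d11} ∩ {d1, d2, d4, d6, d7, d9, d10, d11} = {d1, d2, d4, d7, d10, d11}
… ∩ ⟦Spanish⟧ = {d1, d2, d4, d7, d10, d11} ∩ {d1, d4, d8, d9, d10} = {d1, d4, d10}
So ⟦Spanish nurse who helped d5⟧ = {d1, d4, d10}.

{d1, d4, d10}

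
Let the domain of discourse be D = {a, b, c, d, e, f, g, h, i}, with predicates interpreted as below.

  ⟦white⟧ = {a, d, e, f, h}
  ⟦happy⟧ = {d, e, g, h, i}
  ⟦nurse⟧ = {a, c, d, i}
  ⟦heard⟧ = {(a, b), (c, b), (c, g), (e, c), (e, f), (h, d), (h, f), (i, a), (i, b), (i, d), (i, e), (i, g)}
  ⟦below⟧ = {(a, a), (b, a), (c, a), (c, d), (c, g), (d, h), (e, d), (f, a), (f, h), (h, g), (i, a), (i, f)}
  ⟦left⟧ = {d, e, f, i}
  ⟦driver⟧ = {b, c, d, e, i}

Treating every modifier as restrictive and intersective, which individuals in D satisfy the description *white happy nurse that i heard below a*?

⟦that i heard⟧ = {x : ⟨i, x⟩ ∈ ⟦heard⟧} = {a, b, d, e, g}
⟦below a⟧ = {x : ⟨x, a⟩ ∈ ⟦below⟧} = {a, b, c, f, i}
⟦nurse⟧ = {a, c, d, i}
… ∩ ⟦that i heard⟧ = {a, c, d, i} ∩ {a, b, d, e, g} = {a, d}
… ∩ ⟦below a⟧ = {a, d} ∩ {a, b, c, f, i} = {a}
… ∩ ⟦white⟧ = {a} ∩ {a, d, e, f, h} = {a}
… ∩ ⟦happy⟧ = {a} ∩ {d, e, g, h, i} = ∅
So ⟦white happy nurse that i heard below a⟧ = { }.

{ }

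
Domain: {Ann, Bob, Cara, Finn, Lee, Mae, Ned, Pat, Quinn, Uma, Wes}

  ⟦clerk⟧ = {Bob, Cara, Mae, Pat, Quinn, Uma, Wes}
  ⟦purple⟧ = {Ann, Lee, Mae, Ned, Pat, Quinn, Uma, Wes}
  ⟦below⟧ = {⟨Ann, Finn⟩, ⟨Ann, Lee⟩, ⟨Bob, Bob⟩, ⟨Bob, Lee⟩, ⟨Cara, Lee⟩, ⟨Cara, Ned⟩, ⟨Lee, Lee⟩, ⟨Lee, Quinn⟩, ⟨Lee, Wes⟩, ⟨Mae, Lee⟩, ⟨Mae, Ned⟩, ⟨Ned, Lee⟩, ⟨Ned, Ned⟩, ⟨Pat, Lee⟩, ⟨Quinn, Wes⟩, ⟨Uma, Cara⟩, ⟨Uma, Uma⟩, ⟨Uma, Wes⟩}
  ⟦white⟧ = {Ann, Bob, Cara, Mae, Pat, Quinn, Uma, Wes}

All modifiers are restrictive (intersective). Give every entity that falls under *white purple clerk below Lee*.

⟦below Lee⟧ = {x : ⟨x, Lee⟩ ∈ ⟦below⟧} = {Ann, Bob, Cara, Lee, Mae, Ned, Pat}
⟦clerk⟧ = {Bob, Cara, Mae, Pat, Quinn, Uma, Wes}
… ∩ ⟦below Lee⟧ = {Bob, Cara, Mae, Pat, Quinn, Uma, Wes} ∩ {Ann, Bob, Cara, Lee, Mae, Ned, Pat} = {Bob, Cara, Mae, Pat}
… ∩ ⟦white⟧ = {Bob, Cara, Mae, Pat} ∩ {Ann, Bob, Cara, Mae, Pat, Quinn, Uma, Wes} = {Bob, Cara, Mae, Pat}
… ∩ ⟦purple⟧ = {Bob, Cara, Mae, Pat} ∩ {Ann, Lee, Mae, Ned, Pat, Quinn, Uma, Wes} = {Mae, Pat}
So ⟦white purple clerk below Lee⟧ = {Mae, Pat}.

{Mae, Pat}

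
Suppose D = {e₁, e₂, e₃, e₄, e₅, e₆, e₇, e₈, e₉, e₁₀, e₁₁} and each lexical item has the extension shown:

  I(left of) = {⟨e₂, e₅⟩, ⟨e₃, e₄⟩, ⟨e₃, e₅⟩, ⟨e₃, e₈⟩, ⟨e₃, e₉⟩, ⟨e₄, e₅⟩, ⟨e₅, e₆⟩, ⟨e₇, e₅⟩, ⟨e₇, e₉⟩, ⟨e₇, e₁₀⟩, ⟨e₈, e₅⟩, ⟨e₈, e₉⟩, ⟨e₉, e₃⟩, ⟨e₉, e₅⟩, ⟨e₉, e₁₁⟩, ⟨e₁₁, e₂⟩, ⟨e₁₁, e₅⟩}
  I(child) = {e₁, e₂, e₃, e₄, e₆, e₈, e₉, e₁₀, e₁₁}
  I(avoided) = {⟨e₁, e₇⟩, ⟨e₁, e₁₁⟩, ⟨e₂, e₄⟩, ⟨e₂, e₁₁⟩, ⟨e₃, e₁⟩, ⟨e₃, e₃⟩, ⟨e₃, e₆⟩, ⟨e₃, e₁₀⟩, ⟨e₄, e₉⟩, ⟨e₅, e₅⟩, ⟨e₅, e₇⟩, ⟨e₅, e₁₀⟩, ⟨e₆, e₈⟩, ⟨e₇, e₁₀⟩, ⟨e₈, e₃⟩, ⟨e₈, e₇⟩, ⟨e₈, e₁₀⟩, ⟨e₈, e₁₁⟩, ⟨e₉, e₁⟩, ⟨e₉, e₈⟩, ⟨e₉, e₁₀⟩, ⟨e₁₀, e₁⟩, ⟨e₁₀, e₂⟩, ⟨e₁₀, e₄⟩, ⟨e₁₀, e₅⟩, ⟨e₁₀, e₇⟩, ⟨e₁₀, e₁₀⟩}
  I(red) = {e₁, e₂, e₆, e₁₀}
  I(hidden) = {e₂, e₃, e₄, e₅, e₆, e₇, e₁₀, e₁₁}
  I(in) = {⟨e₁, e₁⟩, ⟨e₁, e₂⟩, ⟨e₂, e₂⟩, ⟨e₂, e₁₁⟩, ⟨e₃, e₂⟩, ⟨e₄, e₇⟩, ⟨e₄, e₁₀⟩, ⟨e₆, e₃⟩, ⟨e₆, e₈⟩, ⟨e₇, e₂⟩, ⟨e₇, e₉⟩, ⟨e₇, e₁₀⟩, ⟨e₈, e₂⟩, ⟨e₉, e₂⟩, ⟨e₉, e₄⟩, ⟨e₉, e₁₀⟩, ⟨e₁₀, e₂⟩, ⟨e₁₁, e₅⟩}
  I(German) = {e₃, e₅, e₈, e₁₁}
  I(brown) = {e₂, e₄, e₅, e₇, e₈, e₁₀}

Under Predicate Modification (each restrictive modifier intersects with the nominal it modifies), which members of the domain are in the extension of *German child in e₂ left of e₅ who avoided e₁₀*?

⟦in e₂⟧ = {x : ⟨x, e₂⟩ ∈ ⟦in⟧} = {e₁, e₂, e₃, e₇, e₈, e₉, e₁₀}
⟦left of e₅⟧ = {x : ⟨x, e₅⟩ ∈ ⟦left of⟧} = {e₂, e₃, e₄, e₇, e₈, e₉, e₁₁}
⟦who avoided e₁₀⟧ = {x : ⟨x, e₁₀⟩ ∈ ⟦avoided⟧} = {e₃, e₅, e₇, e₈, e₉, e₁₀}
⟦child⟧ = {e₁, e₂, e₃, e₄, e₆, e₈, e₉, e₁₀, e₁₁}
… ∩ ⟦in e₂⟧ = {e₁, e₂, e₃, e₄, e₆, e₈, e₉, e₁₀, e₁₁} ∩ {e₁, e₂, e₃, e₇, e₈, e₉, e₁₀} = {e₁, e₂, e₃, e₈, e₉, e₁₀}
… ∩ ⟦left of e₅⟧ = {e₁, e₂, e₃, e₈, e₉, e₁₀} ∩ {e₂, e₃, e₄, e₇, e₈, e₉, e₁₁} = {e₂, e₃, e₈, e₉}
… ∩ ⟦who avoided e₁₀⟧ = {e₂, e₃, e₈, e₉} ∩ {e₃, e₅, e₇, e₈, e₉, e₁₀} = {e₃, e₈, e₉}
… ∩ ⟦German⟧ = {e₃, e₈, e₉} ∩ {e₃, e₅, e₈, e₁₁} = {e₃, e₈}
So ⟦German child in e₂ left of e₅ who avoided e₁₀⟧ = {e₃, e₈}.

{e₃, e₈}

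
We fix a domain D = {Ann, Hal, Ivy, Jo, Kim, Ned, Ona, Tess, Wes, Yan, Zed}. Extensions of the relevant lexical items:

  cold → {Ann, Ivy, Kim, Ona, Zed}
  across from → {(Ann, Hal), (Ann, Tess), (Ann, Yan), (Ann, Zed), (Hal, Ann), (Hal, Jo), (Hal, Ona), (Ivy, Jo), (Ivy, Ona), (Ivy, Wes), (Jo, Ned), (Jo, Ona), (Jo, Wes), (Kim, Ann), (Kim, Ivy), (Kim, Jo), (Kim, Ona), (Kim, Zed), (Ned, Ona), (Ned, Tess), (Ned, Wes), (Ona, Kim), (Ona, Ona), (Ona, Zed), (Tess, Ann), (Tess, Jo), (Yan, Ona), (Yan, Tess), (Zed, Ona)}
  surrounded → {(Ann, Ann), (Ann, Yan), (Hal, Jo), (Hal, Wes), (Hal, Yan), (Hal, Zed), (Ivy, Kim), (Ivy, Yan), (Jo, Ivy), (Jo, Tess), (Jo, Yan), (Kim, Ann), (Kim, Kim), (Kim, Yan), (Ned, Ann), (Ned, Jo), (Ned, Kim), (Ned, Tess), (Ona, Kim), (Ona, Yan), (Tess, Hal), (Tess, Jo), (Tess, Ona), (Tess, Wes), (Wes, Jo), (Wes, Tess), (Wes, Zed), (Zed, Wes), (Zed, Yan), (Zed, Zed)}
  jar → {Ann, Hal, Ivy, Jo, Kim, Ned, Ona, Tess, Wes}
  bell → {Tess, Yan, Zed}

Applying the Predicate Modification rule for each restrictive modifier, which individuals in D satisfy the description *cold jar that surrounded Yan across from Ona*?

{Ivy, Kim, Ona}

⟦that surrounded Yan⟧ = {x : ⟨x, Yan⟩ ∈ ⟦surrounded⟧} = {Ann, Hal, Ivy, Jo, Kim, Ona, Zed}
⟦across from Ona⟧ = {x : ⟨x, Ona⟩ ∈ ⟦across from⟧} = {Hal, Ivy, Jo, Kim, Ned, Ona, Yan, Zed}
⟦jar⟧ = {Ann, Hal, Ivy, Jo, Kim, Ned, Ona, Tess, Wes}
… ∩ ⟦that surrounded Yan⟧ = {Ann, Hal, Ivy, Jo, Kim, Ned, Ona, Tess, Wes} ∩ {Ann, Hal, Ivy, Jo, Kim, Ona, Zed} = {Ann, Hal, Ivy, Jo, Kim, Ona}
… ∩ ⟦across from Ona⟧ = {Ann, Hal, Ivy, Jo, Kim, Ona} ∩ {Hal, Ivy, Jo, Kim, Ned, Ona, Yan, Zed} = {Hal, Ivy, Jo, Kim, Ona}
… ∩ ⟦cold⟧ = {Hal, Ivy, Jo, Kim, Ona} ∩ {Ann, Ivy, Kim, Ona, Zed} = {Ivy, Kim, Ona}
So ⟦cold jar that surrounded Yan across from Ona⟧ = {Ivy, Kim, Ona}.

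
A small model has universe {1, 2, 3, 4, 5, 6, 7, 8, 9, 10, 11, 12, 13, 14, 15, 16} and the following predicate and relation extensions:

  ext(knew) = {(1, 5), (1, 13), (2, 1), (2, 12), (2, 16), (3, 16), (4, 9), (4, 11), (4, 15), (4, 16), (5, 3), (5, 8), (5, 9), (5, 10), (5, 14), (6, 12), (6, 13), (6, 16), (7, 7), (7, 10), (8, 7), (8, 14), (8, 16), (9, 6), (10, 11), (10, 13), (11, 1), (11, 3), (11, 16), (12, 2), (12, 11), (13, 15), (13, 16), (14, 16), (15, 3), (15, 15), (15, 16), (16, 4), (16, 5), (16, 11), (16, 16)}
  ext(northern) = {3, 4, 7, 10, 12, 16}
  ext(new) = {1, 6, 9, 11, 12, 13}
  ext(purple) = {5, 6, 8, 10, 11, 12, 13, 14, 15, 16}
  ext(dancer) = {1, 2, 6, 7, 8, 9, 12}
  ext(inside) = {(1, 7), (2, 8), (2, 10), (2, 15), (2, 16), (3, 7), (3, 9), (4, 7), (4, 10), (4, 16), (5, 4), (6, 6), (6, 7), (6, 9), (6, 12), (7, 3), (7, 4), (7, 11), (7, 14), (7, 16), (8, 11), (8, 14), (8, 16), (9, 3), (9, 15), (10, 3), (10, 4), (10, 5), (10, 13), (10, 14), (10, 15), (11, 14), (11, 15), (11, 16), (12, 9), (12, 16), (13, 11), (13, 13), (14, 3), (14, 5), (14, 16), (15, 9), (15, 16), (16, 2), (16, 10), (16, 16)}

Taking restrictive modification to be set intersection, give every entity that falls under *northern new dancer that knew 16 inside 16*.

⟦that knew 16⟧ = {x : ⟨x, 16⟩ ∈ ⟦knew⟧} = {2, 3, 4, 6, 8, 11, 13, 14, 15, 16}
⟦inside 16⟧ = {x : ⟨x, 16⟩ ∈ ⟦inside⟧} = {2, 4, 7, 8, 11, 12, 14, 15, 16}
⟦dancer⟧ = {1, 2, 6, 7, 8, 9, 12}
… ∩ ⟦that knew 16⟧ = {1, 2, 6, 7, 8, 9, 12} ∩ {2, 3, 4, 6, 8, 11, 13, 14, 15, 16} = {2, 6, 8}
… ∩ ⟦inside 16⟧ = {2, 6, 8} ∩ {2, 4, 7, 8, 11, 12, 14, 15, 16} = {2, 8}
… ∩ ⟦northern⟧ = {2, 8} ∩ {3, 4, 7, 10, 12, 16} = ∅
… ∩ ⟦new⟧ = ∅ ∩ {1, 6, 9, 11, 12, 13} = ∅
So ⟦northern new dancer that knew 16 inside 16⟧ = ∅.

∅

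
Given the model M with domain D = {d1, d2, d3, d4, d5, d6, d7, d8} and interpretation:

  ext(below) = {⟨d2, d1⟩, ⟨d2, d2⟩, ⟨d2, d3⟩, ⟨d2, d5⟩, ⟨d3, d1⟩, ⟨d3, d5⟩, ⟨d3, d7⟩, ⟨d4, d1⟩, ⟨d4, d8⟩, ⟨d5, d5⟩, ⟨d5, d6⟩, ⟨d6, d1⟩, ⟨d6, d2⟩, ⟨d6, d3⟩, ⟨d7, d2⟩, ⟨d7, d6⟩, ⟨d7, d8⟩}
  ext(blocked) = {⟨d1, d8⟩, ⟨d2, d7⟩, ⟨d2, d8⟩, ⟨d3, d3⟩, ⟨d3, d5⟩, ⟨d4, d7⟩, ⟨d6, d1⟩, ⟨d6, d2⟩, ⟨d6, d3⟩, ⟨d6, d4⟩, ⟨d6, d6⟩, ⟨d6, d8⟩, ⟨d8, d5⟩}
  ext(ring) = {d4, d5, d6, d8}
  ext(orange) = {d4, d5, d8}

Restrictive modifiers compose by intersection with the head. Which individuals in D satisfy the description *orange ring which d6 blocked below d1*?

{d4}

⟦which d6 blocked⟧ = {x : ⟨d6, x⟩ ∈ ⟦blocked⟧} = {d1, d2, d3, d4, d6, d8}
⟦below d1⟧ = {x : ⟨x, d1⟩ ∈ ⟦below⟧} = {d2, d3, d4, d6}
⟦ring⟧ = {d4, d5, d6, d8}
… ∩ ⟦which d6 blocked⟧ = {d4, d5, d6, d8} ∩ {d1, d2, d3, d4, d6, d8} = {d4, d6, d8}
… ∩ ⟦below d1⟧ = {d4, d6, d8} ∩ {d2, d3, d4, d6} = {d4, d6}
… ∩ ⟦orange⟧ = {d4, d6} ∩ {d4, d5, d8} = {d4}
So ⟦orange ring which d6 blocked below d1⟧ = {d4}.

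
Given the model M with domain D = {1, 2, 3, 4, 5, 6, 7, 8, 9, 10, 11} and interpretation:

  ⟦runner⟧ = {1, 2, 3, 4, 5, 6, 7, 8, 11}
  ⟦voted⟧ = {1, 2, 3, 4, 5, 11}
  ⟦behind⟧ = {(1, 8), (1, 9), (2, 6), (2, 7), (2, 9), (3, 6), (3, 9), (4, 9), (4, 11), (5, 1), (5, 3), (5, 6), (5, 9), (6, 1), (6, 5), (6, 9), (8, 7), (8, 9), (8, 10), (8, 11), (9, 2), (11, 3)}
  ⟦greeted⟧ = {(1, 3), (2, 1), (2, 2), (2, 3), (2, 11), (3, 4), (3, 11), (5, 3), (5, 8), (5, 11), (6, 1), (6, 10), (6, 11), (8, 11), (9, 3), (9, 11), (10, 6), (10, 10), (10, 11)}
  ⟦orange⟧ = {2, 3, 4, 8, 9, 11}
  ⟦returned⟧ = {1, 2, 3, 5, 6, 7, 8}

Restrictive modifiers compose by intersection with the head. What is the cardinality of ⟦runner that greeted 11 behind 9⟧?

⟦that greeted 11⟧ = {x : ⟨x, 11⟩ ∈ ⟦greeted⟧} = {2, 3, 5, 6, 8, 9, 10}
⟦behind 9⟧ = {x : ⟨x, 9⟩ ∈ ⟦behind⟧} = {1, 2, 3, 4, 5, 6, 8}
⟦runner⟧ = {1, 2, 3, 4, 5, 6, 7, 8, 11}
… ∩ ⟦that greeted 11⟧ = {1, 2, 3, 4, 5, 6, 7, 8, 11} ∩ {2, 3, 5, 6, 8, 9, 10} = {2, 3, 5, 6, 8}
… ∩ ⟦behind 9⟧ = {2, 3, 5, 6, 8} ∩ {1, 2, 3, 4, 5, 6, 8} = {2, 3, 5, 6, 8}
⟦runner that greeted 11 behind 9⟧ = {2, 3, 5, 6, 8}, so the cardinality is 5.

5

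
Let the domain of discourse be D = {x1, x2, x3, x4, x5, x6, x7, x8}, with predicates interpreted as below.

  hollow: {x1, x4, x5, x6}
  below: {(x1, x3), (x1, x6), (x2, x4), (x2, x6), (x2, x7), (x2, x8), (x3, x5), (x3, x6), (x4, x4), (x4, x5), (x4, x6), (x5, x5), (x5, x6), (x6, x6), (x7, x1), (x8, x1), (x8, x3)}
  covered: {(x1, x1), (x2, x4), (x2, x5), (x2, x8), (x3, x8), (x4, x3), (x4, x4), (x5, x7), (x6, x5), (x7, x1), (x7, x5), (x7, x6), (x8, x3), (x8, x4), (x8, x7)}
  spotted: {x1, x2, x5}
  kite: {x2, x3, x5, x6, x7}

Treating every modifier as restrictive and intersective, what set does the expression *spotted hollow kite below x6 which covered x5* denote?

∅

⟦below x6⟧ = {x : ⟨x, x6⟩ ∈ ⟦below⟧} = {x1, x2, x3, x4, x5, x6}
⟦which covered x5⟧ = {x : ⟨x, x5⟩ ∈ ⟦covered⟧} = {x2, x6, x7}
⟦kite⟧ = {x2, x3, x5, x6, x7}
… ∩ ⟦below x6⟧ = {x2, x3, x5, x6, x7} ∩ {x1, x2, x3, x4, x5, x6} = {x2, x3, x5, x6}
… ∩ ⟦which covered x5⟧ = {x2, x3, x5, x6} ∩ {x2, x6, x7} = {x2, x6}
… ∩ ⟦spotted⟧ = {x2, x6} ∩ {x1, x2, x5} = {x2}
… ∩ ⟦hollow⟧ = {x2} ∩ {x1, x4, x5, x6} = ∅
So ⟦spotted hollow kite below x6 which covered x5⟧ = ∅.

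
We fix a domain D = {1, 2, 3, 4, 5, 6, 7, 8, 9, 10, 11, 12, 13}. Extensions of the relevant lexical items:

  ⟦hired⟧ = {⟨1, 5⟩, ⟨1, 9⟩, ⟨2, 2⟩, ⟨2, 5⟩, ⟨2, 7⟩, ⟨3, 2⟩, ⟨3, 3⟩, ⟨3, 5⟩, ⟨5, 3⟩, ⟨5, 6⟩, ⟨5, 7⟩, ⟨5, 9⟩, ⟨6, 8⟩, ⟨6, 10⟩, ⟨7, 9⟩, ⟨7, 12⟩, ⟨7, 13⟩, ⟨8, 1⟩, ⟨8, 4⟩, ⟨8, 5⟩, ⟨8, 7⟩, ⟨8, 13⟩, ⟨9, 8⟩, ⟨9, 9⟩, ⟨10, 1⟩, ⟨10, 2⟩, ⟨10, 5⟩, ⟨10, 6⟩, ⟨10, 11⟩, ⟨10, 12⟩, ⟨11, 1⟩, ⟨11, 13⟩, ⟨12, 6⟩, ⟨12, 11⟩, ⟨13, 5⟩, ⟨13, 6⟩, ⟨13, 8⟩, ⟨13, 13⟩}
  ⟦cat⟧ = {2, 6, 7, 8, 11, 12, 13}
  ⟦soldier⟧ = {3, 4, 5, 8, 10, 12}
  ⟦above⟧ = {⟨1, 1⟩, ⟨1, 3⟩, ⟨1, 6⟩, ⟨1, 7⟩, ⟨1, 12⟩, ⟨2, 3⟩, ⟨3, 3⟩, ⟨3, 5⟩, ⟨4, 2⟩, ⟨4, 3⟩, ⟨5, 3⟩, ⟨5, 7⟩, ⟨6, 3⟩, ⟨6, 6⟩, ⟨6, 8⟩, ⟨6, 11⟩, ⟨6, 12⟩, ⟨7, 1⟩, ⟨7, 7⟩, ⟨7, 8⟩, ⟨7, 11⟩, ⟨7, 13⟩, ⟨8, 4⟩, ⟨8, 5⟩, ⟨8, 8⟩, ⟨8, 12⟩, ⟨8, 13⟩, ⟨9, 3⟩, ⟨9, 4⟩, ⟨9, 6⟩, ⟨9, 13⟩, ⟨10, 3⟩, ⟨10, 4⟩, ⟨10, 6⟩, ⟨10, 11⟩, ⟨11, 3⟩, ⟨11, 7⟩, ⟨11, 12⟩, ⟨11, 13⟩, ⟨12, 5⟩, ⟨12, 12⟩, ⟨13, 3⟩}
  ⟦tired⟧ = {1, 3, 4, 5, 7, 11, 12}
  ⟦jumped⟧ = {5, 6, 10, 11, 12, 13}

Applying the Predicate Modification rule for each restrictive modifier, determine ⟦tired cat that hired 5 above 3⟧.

⟦that hired 5⟧ = {x : ⟨x, 5⟩ ∈ ⟦hired⟧} = {1, 2, 3, 8, 10, 13}
⟦above 3⟧ = {x : ⟨x, 3⟩ ∈ ⟦above⟧} = {1, 2, 3, 4, 5, 6, 9, 10, 11, 13}
⟦cat⟧ = {2, 6, 7, 8, 11, 12, 13}
… ∩ ⟦that hired 5⟧ = {2, 6, 7, 8, 11, 12, 13} ∩ {1, 2, 3, 8, 10, 13} = {2, 8, 13}
… ∩ ⟦above 3⟧ = {2, 8, 13} ∩ {1, 2, 3, 4, 5, 6, 9, 10, 11, 13} = {2, 13}
… ∩ ⟦tired⟧ = {2, 13} ∩ {1, 3, 4, 5, 7, 11, 12} = ∅
So ⟦tired cat that hired 5 above 3⟧ = { }.

{ }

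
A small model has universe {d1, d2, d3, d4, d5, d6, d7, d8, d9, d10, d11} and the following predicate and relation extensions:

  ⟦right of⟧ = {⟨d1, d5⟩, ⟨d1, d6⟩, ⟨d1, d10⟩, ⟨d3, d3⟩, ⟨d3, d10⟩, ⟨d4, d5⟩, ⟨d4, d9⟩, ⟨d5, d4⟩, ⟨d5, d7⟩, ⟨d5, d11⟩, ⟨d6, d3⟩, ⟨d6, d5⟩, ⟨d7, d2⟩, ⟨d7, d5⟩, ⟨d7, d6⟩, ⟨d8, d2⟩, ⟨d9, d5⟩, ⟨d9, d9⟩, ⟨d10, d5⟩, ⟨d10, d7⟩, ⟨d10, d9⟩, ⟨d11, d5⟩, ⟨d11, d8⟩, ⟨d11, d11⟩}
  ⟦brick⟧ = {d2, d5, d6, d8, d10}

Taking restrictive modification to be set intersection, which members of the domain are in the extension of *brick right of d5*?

⟦right of d5⟧ = {x : ⟨x, d5⟩ ∈ ⟦right of⟧} = {d1, d4, d6, d7, d9, d10, d11}
⟦brick⟧ = {d2, d5, d6, d8, d10}
… ∩ ⟦right of d5⟧ = {d2, d5, d6, d8, d10} ∩ {d1, d4, d6, d7, d9, d10, d11} = {d6, d10}
So ⟦brick right of d5⟧ = {d6, d10}.

{d6, d10}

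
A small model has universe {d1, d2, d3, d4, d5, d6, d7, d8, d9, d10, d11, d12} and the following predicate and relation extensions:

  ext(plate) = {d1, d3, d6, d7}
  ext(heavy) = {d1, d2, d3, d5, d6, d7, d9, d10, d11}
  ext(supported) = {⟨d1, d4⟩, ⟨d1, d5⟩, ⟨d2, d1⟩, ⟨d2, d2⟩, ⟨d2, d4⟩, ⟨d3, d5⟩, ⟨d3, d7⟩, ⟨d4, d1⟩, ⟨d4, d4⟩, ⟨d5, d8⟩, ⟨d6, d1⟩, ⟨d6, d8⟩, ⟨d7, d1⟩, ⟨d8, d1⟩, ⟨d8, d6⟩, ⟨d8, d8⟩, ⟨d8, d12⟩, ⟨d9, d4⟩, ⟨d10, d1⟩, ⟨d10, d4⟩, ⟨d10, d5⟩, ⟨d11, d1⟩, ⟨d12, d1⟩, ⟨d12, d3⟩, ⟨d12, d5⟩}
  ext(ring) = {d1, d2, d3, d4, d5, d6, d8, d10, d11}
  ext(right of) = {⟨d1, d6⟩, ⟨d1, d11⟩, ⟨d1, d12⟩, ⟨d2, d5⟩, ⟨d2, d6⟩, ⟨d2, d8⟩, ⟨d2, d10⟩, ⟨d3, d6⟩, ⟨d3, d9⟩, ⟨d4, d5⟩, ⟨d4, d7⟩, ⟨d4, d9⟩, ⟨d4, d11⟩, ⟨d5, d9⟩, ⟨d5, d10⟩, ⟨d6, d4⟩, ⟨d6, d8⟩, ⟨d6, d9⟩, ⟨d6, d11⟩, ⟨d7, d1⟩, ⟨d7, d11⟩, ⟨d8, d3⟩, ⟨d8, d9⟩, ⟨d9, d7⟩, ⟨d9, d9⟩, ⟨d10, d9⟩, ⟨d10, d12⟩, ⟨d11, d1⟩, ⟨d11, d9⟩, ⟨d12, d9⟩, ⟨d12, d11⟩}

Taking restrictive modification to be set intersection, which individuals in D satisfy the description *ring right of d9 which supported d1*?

⟦right of d9⟧ = {x : ⟨x, d9⟩ ∈ ⟦right of⟧} = {d3, d4, d5, d6, d8, d9, d10, d11, d12}
⟦which supported d1⟧ = {x : ⟨x, d1⟩ ∈ ⟦supported⟧} = {d2, d4, d6, d7, d8, d10, d11, d12}
⟦ring⟧ = {d1, d2, d3, d4, d5, d6, d8, d10, d11}
… ∩ ⟦right of d9⟧ = {d1, d2, d3, d4, d5, d6, d8, d10, d11} ∩ {d3, d4, d5, d6, d8, d9, d10, d11, d12} = {d3, d4, d5, d6, d8, d10, d11}
… ∩ ⟦which supported d1⟧ = {d3, d4, d5, d6, d8, d10, d11} ∩ {d2, d4, d6, d7, d8, d10, d11, d12} = {d4, d6, d8, d10, d11}
So ⟦ring right of d9 which supported d1⟧ = {d4, d6, d8, d10, d11}.

{d4, d6, d8, d10, d11}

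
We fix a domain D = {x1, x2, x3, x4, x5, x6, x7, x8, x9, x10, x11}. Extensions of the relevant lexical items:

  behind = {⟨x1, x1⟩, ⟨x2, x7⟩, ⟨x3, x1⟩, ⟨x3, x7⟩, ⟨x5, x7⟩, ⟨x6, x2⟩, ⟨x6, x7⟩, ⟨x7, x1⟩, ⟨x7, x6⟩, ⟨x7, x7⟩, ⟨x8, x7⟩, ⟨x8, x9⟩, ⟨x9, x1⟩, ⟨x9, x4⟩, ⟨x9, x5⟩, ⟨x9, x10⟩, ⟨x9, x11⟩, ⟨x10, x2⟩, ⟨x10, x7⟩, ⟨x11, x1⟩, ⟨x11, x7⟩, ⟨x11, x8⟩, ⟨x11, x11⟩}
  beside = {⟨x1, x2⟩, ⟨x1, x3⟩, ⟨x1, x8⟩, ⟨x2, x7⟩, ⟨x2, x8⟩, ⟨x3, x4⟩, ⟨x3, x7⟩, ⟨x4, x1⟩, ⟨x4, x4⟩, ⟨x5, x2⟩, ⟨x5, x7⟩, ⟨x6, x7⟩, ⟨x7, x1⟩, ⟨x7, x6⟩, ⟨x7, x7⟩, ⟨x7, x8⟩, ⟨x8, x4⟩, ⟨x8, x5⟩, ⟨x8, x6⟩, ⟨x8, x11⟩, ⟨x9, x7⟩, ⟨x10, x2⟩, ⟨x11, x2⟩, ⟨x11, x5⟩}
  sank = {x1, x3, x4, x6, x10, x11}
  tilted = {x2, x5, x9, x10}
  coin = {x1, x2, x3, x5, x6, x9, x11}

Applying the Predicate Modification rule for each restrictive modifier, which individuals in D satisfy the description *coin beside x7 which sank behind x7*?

{x3, x6}

⟦beside x7⟧ = {x : ⟨x, x7⟩ ∈ ⟦beside⟧} = {x2, x3, x5, x6, x7, x9}
⟦which sank⟧ = ⟦sank⟧ = {x1, x3, x4, x6, x10, x11}
⟦behind x7⟧ = {x : ⟨x, x7⟩ ∈ ⟦behind⟧} = {x2, x3, x5, x6, x7, x8, x10, x11}
⟦coin⟧ = {x1, x2, x3, x5, x6, x9, x11}
… ∩ ⟦beside x7⟧ = {x1, x2, x3, x5, x6, x9, x11} ∩ {x2, x3, x5, x6, x7, x9} = {x2, x3, x5, x6, x9}
… ∩ ⟦which sank⟧ = {x2, x3, x5, x6, x9} ∩ {x1, x3, x4, x6, x10, x11} = {x3, x6}
… ∩ ⟦behind x7⟧ = {x3, x6} ∩ {x2, x3, x5, x6, x7, x8, x10, x11} = {x3, x6}
So ⟦coin beside x7 which sank behind x7⟧ = {x3, x6}.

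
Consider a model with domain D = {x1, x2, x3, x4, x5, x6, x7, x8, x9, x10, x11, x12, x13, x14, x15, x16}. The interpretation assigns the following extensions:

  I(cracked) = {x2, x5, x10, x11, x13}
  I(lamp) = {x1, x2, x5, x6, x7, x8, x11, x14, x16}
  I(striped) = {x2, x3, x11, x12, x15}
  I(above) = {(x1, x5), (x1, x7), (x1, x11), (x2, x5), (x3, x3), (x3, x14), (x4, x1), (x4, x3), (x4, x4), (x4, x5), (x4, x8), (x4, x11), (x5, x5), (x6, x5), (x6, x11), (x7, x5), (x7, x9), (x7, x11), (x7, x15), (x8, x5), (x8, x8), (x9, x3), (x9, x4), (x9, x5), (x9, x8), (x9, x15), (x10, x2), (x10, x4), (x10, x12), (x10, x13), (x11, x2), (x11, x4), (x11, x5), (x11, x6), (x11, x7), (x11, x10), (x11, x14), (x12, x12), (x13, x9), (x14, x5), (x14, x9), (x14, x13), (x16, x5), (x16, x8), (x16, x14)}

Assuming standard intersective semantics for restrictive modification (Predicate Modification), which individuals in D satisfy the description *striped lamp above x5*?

⟦above x5⟧ = {x : ⟨x, x5⟩ ∈ ⟦above⟧} = {x1, x2, x4, x5, x6, x7, x8, x9, x11, x14, x16}
⟦lamp⟧ = {x1, x2, x5, x6, x7, x8, x11, x14, x16}
… ∩ ⟦above x5⟧ = {x1, x2, x5, x6, x7, x8, x11, x14, x16} ∩ {x1, x2, x4, x5, x6, x7, x8, x9, x11, x14, x16} = {x1, x2, x5, x6, x7, x8, x11, x14, x16}
… ∩ ⟦striped⟧ = {x1, x2, x5, x6, x7, x8, x11, x14, x16} ∩ {x2, x3, x11, x12, x15} = {x2, x11}
So ⟦striped lamp above x5⟧ = {x2, x11}.

{x2, x11}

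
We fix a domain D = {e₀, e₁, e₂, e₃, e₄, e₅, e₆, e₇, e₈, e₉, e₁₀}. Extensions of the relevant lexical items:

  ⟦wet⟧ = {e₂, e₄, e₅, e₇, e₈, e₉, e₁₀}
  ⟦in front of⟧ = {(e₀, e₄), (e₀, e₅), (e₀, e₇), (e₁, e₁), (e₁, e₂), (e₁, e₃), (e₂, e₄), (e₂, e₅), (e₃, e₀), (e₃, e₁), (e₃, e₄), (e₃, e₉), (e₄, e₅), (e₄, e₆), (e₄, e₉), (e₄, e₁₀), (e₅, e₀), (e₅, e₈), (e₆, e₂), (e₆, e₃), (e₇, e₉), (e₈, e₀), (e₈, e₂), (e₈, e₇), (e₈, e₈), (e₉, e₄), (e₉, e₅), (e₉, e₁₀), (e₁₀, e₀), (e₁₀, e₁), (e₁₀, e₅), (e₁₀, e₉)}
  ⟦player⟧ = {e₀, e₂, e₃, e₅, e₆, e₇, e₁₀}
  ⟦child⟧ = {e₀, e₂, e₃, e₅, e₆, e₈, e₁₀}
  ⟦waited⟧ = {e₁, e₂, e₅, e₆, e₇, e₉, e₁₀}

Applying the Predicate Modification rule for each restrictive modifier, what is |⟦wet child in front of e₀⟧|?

3

⟦in front of e₀⟧ = {x : ⟨x, e₀⟩ ∈ ⟦in front of⟧} = {e₃, e₅, e₈, e₁₀}
⟦child⟧ = {e₀, e₂, e₃, e₅, e₆, e₈, e₁₀}
… ∩ ⟦in front of e₀⟧ = {e₀, e₂, e₃, e₅, e₆, e₈, e₁₀} ∩ {e₃, e₅, e₈, e₁₀} = {e₃, e₅, e₈, e₁₀}
… ∩ ⟦wet⟧ = {e₃, e₅, e₈, e₁₀} ∩ {e₂, e₄, e₅, e₇, e₈, e₉, e₁₀} = {e₅, e₈, e₁₀}
⟦wet child in front of e₀⟧ = {e₅, e₈, e₁₀}, so the cardinality is 3.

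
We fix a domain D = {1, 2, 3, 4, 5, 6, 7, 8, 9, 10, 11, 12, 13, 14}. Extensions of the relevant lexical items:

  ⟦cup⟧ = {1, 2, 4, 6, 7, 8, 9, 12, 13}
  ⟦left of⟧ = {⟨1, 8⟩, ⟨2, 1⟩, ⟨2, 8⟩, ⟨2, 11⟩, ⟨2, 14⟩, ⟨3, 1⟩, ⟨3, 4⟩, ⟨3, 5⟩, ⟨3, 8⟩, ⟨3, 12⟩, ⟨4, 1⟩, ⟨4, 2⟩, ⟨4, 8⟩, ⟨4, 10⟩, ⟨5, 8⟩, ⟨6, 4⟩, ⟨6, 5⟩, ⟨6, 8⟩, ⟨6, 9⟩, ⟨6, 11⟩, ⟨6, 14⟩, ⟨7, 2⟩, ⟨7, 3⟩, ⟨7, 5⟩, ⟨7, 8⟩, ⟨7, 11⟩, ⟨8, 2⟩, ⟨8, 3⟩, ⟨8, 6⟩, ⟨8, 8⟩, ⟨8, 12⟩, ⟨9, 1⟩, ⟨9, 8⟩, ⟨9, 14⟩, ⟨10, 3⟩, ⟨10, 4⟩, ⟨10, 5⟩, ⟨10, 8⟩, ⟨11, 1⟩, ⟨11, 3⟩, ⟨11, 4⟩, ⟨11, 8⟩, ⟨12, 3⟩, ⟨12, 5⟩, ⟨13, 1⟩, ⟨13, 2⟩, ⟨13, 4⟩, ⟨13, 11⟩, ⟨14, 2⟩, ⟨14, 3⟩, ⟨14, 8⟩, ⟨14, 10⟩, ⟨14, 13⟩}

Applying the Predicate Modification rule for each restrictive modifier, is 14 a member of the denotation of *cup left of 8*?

no

⟦left of 8⟧ = {x : ⟨x, 8⟩ ∈ ⟦left of⟧} = {1, 2, 3, 4, 5, 6, 7, 8, 9, 10, 11, 14}
⟦cup⟧ = {1, 2, 4, 6, 7, 8, 9, 12, 13}
… ∩ ⟦left of 8⟧ = {1, 2, 4, 6, 7, 8, 9, 12, 13} ∩ {1, 2, 3, 4, 5, 6, 7, 8, 9, 10, 11, 14} = {1, 2, 4, 6, 7, 8, 9}
⟦cup left of 8⟧ = {1, 2, 4, 6, 7, 8, 9}; 14 ∉ this set.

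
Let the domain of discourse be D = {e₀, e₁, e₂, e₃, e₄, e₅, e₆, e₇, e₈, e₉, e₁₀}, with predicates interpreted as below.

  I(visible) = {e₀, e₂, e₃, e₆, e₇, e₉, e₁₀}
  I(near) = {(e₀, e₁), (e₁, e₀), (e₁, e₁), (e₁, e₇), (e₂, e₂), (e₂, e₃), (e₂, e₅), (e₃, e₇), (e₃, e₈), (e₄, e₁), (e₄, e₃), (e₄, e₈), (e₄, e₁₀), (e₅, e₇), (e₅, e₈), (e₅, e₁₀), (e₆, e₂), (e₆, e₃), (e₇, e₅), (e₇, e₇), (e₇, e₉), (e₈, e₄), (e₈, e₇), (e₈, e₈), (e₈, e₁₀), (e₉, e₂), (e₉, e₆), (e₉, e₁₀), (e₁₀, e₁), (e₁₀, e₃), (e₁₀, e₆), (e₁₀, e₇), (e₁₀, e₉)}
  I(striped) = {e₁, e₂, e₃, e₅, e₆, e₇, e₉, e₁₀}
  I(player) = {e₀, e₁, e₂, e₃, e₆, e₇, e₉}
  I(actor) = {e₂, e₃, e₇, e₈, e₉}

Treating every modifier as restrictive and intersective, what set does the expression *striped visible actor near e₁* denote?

{}

⟦near e₁⟧ = {x : ⟨x, e₁⟩ ∈ ⟦near⟧} = {e₀, e₁, e₄, e₁₀}
⟦actor⟧ = {e₂, e₃, e₇, e₈, e₉}
… ∩ ⟦near e₁⟧ = {e₂, e₃, e₇, e₈, e₉} ∩ {e₀, e₁, e₄, e₁₀} = ∅
… ∩ ⟦striped⟧ = ∅ ∩ {e₁, e₂, e₃, e₅, e₆, e₇, e₉, e₁₀} = ∅
… ∩ ⟦visible⟧ = ∅ ∩ {e₀, e₂, e₃, e₆, e₇, e₉, e₁₀} = ∅
So ⟦striped visible actor near e₁⟧ = {}.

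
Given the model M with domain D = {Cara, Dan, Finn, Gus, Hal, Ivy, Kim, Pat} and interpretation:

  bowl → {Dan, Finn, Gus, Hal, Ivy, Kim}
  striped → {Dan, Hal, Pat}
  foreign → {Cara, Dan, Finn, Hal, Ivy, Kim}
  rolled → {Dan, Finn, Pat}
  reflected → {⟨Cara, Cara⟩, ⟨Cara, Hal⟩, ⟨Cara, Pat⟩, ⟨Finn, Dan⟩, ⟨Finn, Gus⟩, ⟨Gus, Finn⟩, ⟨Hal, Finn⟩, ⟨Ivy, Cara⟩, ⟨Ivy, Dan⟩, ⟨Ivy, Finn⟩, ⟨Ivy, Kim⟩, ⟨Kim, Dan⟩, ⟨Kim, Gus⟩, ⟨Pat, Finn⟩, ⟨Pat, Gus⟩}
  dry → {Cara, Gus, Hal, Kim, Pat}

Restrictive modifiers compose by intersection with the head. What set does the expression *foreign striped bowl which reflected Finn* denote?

⟦which reflected Finn⟧ = {x : ⟨x, Finn⟩ ∈ ⟦reflected⟧} = {Gus, Hal, Ivy, Pat}
⟦bowl⟧ = {Dan, Finn, Gus, Hal, Ivy, Kim}
… ∩ ⟦which reflected Finn⟧ = {Dan, Finn, Gus, Hal, Ivy, Kim} ∩ {Gus, Hal, Ivy, Pat} = {Gus, Hal, Ivy}
… ∩ ⟦foreign⟧ = {Gus, Hal, Ivy} ∩ {Cara, Dan, Finn, Hal, Ivy, Kim} = {Hal, Ivy}
… ∩ ⟦striped⟧ = {Hal, Ivy} ∩ {Dan, Hal, Pat} = {Hal}
So ⟦foreign striped bowl which reflected Finn⟧ = {Hal}.

{Hal}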